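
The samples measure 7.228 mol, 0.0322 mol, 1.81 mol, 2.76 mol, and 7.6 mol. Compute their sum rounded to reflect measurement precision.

7.228 mol + 0.0322 mol + 1.81 mol + 2.76 mol + 7.6 mol = 19.4302 mol.
Addition/subtraction keeps the fewest decimal places: 7.228 → 3 decimal places, 0.0322 → 4 decimal places, 1.81 → 2 decimal places, 2.76 → 2 decimal places, 7.6 → 1 decimal place; limit is 1.
Rounded to 1 decimal place: 19.4 mol.

19.4 mol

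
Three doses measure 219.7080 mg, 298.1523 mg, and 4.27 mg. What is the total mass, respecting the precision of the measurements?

522.13 mg

219.7080 mg + 298.1523 mg + 4.27 mg = 522.1303 mg.
Addition/subtraction keeps the fewest decimal places: 219.7080 → 4 decimal places, 298.1523 → 4 decimal places, 4.27 → 2 decimal places; limit is 2.
Rounded to 2 decimal places: 522.13 mg.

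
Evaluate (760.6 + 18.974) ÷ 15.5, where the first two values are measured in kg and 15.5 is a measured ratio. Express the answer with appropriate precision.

50.3 kg

760.6 kg + 18.974 kg = 779.574 kg; the sum is limited to 1 decimal place (4 s.f.).
Carrying full precision, 779.574 ÷ 15.5 = 50.2950967742… kg; 15.5 has 3 s.f., so the result keeps min(4, 3) = 3 s.f.
Rounded to 3 significant figures: 50.3 kg.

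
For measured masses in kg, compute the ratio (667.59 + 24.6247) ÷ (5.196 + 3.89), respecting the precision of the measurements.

667.59 + 24.6247 = 692.2147, limited to 2 d.p. → 5 s.f.; 5.196 + 3.89 = 9.086, limited to 2 d.p. → 3 s.f.
Carrying full precision, 692.2147 ÷ 9.086 = 76.1847567687…; keep min(5, 3) = 3 s.f.
Rounded to 3 significant figures: 76.2.

76.2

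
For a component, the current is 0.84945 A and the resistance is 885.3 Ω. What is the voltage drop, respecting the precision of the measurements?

752.0 V

voltage drop = 0.84945 A × 885.3 Ω = 752.018085 V.
0.84945 has 5 significant figures; 885.3 has 4.
Division/multiplication keeps the fewest: 4 significant figures.
Rounded: 752.0 V.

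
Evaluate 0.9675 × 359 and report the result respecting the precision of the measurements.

347

0.9675 × 359 = 347.3325
Multiplication/division keeps the fewest significant figures: 0.9675 → 4 s.f., 359 → 3 s.f.; limit is 3.
Rounded to 3 significant figures: 347.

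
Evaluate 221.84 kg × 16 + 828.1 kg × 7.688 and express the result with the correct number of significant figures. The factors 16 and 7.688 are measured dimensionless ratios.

9.9 × 10^3 kg

221.84 × 16 = 3549.44 → 3.5 × 10^3 kg (2 s.f., last digit at the 10^2 place).
828.1 × 7.688 = 6366.4328 → 6366 kg (4 s.f., last digit at the 10^0 place).
Sum: 9915.8728 kg; keep the coarser place, 10^2.
Result: 9.9 × 10^3 kg.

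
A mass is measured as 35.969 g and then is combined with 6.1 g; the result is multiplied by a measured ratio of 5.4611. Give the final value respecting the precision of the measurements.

230. g

35.969 g + 6.1 g = 42.069 g; the sum is limited to 1 decimal place (3 s.f.).
Carrying full precision, 42.069 × 5.4611 = 229.7430159 g; 5.4611 has 5 s.f., so the result keeps min(3, 5) = 3 s.f.
Rounded to 3 significant figures: 230. g.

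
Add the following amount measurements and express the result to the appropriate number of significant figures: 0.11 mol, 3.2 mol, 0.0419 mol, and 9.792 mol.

13.1 mol

0.11 mol + 3.2 mol + 0.0419 mol + 9.792 mol = 13.1439 mol.
Addition/subtraction keeps the fewest decimal places: 0.11 → 2 decimal places, 3.2 → 1 decimal place, 0.0419 → 4 decimal places, 9.792 → 3 decimal places; limit is 1.
Rounded to 1 decimal place: 13.1 mol.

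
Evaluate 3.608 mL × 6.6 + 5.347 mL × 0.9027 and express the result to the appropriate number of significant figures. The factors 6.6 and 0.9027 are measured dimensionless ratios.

29 mL

3.608 × 6.6 = 23.8128 → 24 mL (2 s.f., last digit at the 10^0 place).
5.347 × 0.9027 = 4.8267369 → 4.827 mL (4 s.f., last digit at the 10^-3 place).
Sum: 28.6395369 mL; keep the coarser place, 10^0.
Result: 29 mL.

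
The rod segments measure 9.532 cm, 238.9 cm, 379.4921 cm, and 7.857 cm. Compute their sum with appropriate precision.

9.532 cm + 238.9 cm + 379.4921 cm + 7.857 cm = 635.7811 cm.
Addition/subtraction keeps the fewest decimal places: 9.532 → 3 decimal places, 238.9 → 1 decimal place, 379.4921 → 4 decimal places, 7.857 → 3 decimal places; limit is 1.
Rounded to 1 decimal place: 6.358 × 10² cm.

6.358 × 10² cm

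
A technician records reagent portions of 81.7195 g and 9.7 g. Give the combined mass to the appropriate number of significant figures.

81.7195 g + 9.7 g = 91.4195 g.
Addition/subtraction keeps the fewest decimal places: 81.7195 → 4 decimal places, 9.7 → 1 decimal place; limit is 1.
Rounded to 1 decimal place: 91.4 g.

91.4 g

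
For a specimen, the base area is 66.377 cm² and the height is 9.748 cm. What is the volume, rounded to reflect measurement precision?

647.0 cm³

volume = 66.377 cm² × 9.748 cm = 647.042996 cm³.
66.377 has 5 significant figures; 9.748 has 4.
Division/multiplication keeps the fewest: 4 significant figures.
Rounded: 647.0 cm³.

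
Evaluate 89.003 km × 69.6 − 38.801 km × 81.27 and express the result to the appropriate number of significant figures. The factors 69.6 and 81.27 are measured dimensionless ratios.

3.04 × 10^3 km

89.003 × 69.6 = 6194.6088 → 6.19 × 10^3 km (3 s.f., last digit at the 10^1 place).
38.801 × 81.27 = 3153.35727 → 3153 km (4 s.f., last digit at the 10^0 place).
Difference: 3041.25153 km; keep the coarser place, 10^1.
Result: 3.04 × 10^3 km.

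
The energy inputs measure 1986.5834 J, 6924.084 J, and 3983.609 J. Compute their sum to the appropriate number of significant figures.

1986.5834 J + 6924.084 J + 3983.609 J = 12894.2764 J.
Addition/subtraction keeps the fewest decimal places: 1986.5834 → 4 decimal places, 6924.084 → 3 decimal places, 3983.609 → 3 decimal places; limit is 3.
Rounded to 3 decimal places: 12894.276 J.

12894.276 J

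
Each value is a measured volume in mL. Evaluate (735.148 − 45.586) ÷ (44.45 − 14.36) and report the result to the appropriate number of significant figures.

735.148 − 45.586 = 689.562, limited to 3 d.p. → 6 s.f.; 44.45 − 14.36 = 30.09, limited to 2 d.p. → 4 s.f.
Carrying full precision, 689.562 ÷ 30.09 = 22.9166500499…; keep min(6, 4) = 4 s.f.
Rounded to 4 significant figures: 22.92.

22.92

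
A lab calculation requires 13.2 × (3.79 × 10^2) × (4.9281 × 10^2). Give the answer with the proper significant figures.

13.2 × (3.79 × 10^2) × (4.9281 × 10^2) = 2465429.868
Multiplication/division keeps the fewest significant figures: 13.2 → 3 s.f., 3.79 × 10^2 → 3 s.f., 4.9281 × 10^2 → 5 s.f.; limit is 3.
Rounded to 3 significant figures: 2.47 × 10^6.

2.47 × 10^6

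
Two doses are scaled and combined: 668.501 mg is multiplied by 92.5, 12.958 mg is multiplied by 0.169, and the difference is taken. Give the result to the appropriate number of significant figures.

6.18 × 10^4 mg

668.501 × 92.5 = 61836.3425 → 6.18 × 10^4 mg (3 s.f., last digit at the 10^2 place).
12.958 × 0.169 = 2.189902 → 2.19 mg (3 s.f., last digit at the 10^-2 place).
Difference: 61834.152598 mg; keep the coarser place, 10^2.
Result: 6.18 × 10^4 mg.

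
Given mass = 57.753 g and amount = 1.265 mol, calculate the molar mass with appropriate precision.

molar mass = 57.753 g ÷ 1.265 mol = 45.6545454545… g/mol.
57.753 has 5 significant figures; 1.265 has 4.
Division/multiplication keeps the fewest: 4 significant figures.
Rounded: 45.65 g/mol.

45.65 g/mol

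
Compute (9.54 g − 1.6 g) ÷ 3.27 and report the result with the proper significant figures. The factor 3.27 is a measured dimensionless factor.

2.4 g

9.54 g − 1.6 g = 7.94 g; the difference is limited to 1 decimal place (2 s.f.).
Carrying full precision, 7.94 ÷ 3.27 = 2.42813455657… g; 3.27 has 3 s.f., so the result keeps min(2, 3) = 2 s.f.
Rounded to 2 significant figures: 2.4 g.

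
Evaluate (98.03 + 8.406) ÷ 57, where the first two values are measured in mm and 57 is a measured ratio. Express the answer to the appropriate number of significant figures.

98.03 mm + 8.406 mm = 106.436 mm; the sum is limited to 2 decimal places (5 s.f.).
Carrying full precision, 106.436 ÷ 57 = 1.86729824561… mm; 57 has 2 s.f., so the result keeps min(5, 2) = 2 s.f.
Rounded to 2 significant figures: 1.9 mm.

1.9 mm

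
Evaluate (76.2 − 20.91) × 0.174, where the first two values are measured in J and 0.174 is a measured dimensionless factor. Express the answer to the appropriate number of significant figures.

76.2 J − 20.91 J = 55.29 J; the difference is limited to 1 decimal place (3 s.f.).
Carrying full precision, 55.29 × 0.174 = 9.62046 J; 0.174 has 3 s.f., so the result keeps min(3, 3) = 3 s.f.
Rounded to 3 significant figures: 9.62 J.

9.62 J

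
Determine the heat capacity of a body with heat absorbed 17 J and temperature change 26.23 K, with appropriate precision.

0.65 J/K

heat capacity = 17 J ÷ 26.23 K = 0.648112847884… J/K.
17 has 2 significant figures; 26.23 has 4.
Division/multiplication keeps the fewest: 2 significant figures.
Rounded: 0.65 J/K.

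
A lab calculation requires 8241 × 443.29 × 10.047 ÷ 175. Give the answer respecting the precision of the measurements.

8241 × 443.29 × 10.047 ÷ 175 = 209732.726205…
Multiplication/division keeps the fewest significant figures: 8241 → 4 s.f., 443.29 → 5 s.f., 10.047 → 5 s.f., 175 → 3 s.f.; limit is 3.
Rounded to 3 significant figures: 2.10 × 10⁵.

2.10 × 10⁵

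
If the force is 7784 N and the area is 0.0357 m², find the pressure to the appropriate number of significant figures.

pressure = 7784 N ÷ 0.0357 m² = 218039.215686… Pa.
7784 has 4 significant figures; 0.0357 has 3.
Division/multiplication keeps the fewest: 3 significant figures.
Rounded: 2.18 × 10^5 Pa.

2.18 × 10^5 Pa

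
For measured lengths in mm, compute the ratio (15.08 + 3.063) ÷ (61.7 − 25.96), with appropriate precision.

15.08 + 3.063 = 18.143, limited to 2 d.p. → 4 s.f.; 61.7 − 25.96 = 35.74, limited to 1 d.p. → 3 s.f.
Carrying full precision, 18.143 ÷ 35.74 = 0.50763850028…; keep min(4, 3) = 3 s.f.
Rounded to 3 significant figures: 0.508.

0.508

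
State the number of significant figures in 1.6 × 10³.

2

1.6 × 10³: in scientific notation every digit of the coefficient is significant.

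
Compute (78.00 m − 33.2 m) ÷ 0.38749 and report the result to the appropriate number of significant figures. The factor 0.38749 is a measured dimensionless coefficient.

116 m

78.00 m − 33.2 m = 44.80 m; the difference is limited to 1 decimal place (3 s.f.).
Carrying full precision, 44.80 ÷ 0.38749 = 115.615886862… m; 0.38749 has 5 s.f., so the result keeps min(3, 5) = 3 s.f.
Rounded to 3 significant figures: 116 m.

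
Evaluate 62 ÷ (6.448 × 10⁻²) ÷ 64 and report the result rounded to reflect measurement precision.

62 ÷ (6.448 × 10⁻²) ÷ 64 = 15.0240384615…
Multiplication/division keeps the fewest significant figures: 62 → 2 s.f., 6.448 × 10⁻² → 4 s.f., 64 → 2 s.f.; limit is 2.
Rounded to 2 significant figures: 15.

15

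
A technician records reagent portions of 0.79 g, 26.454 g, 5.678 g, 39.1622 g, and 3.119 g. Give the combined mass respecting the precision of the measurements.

0.79 g + 26.454 g + 5.678 g + 39.1622 g + 3.119 g = 75.2032 g.
Addition/subtraction keeps the fewest decimal places: 0.79 → 2 decimal places, 26.454 → 3 decimal places, 5.678 → 3 decimal places, 39.1622 → 4 decimal places, 3.119 → 3 decimal places; limit is 2.
Rounded to 2 decimal places: 75.20 g.

75.20 g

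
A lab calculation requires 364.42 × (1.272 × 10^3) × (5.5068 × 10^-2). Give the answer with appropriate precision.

2.553 × 10^4

364.42 × (1.272 × 10^3) × (5.5068 × 10^-2) = 25526.3440723…
Multiplication/division keeps the fewest significant figures: 364.42 → 5 s.f., 1.272 × 10^3 → 4 s.f., 5.5068 × 10^-2 → 5 s.f.; limit is 4.
Rounded to 4 significant figures: 2.553 × 10^4.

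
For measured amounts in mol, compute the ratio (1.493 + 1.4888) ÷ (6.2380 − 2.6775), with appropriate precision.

0.8375

1.493 + 1.4888 = 2.9818, limited to 3 d.p. → 4 s.f.; 6.2380 − 2.6775 = 3.5605, limited to 4 d.p. → 5 s.f.
Carrying full precision, 2.9818 ÷ 3.5605 = 0.837466647943…; keep min(4, 5) = 4 s.f.
Rounded to 4 significant figures: 0.8375.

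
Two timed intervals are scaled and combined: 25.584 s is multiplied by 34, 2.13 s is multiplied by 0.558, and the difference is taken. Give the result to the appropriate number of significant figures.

8.7 × 10² s

25.584 × 34 = 869.856 → 8.7 × 10² s (2 s.f., last digit at the 10^1 place).
2.13 × 0.558 = 1.18854 → 1.19 s (3 s.f., last digit at the 10^-2 place).
Difference: 868.66746 s; keep the coarser place, 10^1.
Result: 8.7 × 10² s.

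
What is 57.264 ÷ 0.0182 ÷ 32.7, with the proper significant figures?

96.2

57.264 ÷ 0.0182 ÷ 32.7 = 96.2193769533…
Multiplication/division keeps the fewest significant figures: 57.264 → 5 s.f., 0.0182 → 3 s.f., 32.7 → 3 s.f.; limit is 3.
Rounded to 3 significant figures: 96.2.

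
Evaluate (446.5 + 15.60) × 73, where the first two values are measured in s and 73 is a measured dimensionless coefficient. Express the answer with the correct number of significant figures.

3.4 × 10^4 s

446.5 s + 15.60 s = 462.10 s; the sum is limited to 1 decimal place (4 s.f.).
Carrying full precision, 462.10 × 73 = 33733.3 s; 73 has 2 s.f., so the result keeps min(4, 2) = 2 s.f.
Rounded to 2 significant figures: 3.4 × 10^4 s.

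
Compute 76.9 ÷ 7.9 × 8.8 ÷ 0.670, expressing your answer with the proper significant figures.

1.3 × 10²

76.9 ÷ 7.9 × 8.8 ÷ 0.670 = 127.851879841…
Multiplication/division keeps the fewest significant figures: 76.9 → 3 s.f., 7.9 → 2 s.f., 8.8 → 2 s.f., 0.670 → 3 s.f.; limit is 2.
Rounded to 2 significant figures: 1.3 × 10².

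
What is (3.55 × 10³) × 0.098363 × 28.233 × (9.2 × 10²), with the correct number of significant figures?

(3.55 × 10³) × 0.098363 × 28.233 × (9.2 × 10²) = 9069951.70301…
Multiplication/division keeps the fewest significant figures: 3.55 × 10³ → 3 s.f., 0.098363 → 5 s.f., 28.233 → 5 s.f., 9.2 × 10² → 2 s.f.; limit is 2.
Rounded to 2 significant figures: 9.1 × 10⁶.

9.1 × 10⁶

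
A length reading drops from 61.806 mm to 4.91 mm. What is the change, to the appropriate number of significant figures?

61.806 mm − 4.91 mm = 56.896 mm.
Addition/subtraction keeps the fewest decimal places: 61.806 → 3 decimal places, 4.91 → 2 decimal places; limit is 2.
Rounded to 2 decimal places: 56.90 mm.

56.90 mm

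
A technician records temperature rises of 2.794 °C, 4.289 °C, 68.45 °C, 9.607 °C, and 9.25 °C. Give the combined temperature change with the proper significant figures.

94.39 °C

2.794 °C + 4.289 °C + 68.45 °C + 9.607 °C + 9.25 °C = 94.390 °C.
Addition/subtraction keeps the fewest decimal places: 2.794 → 3 decimal places, 4.289 → 3 decimal places, 68.45 → 2 decimal places, 9.607 → 3 decimal places, 9.25 → 2 decimal places; limit is 2.
Rounded to 2 decimal places: 94.39 °C.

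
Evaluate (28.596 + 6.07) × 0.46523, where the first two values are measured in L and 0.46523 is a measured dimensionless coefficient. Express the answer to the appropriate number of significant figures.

16.13 L

28.596 L + 6.07 L = 34.666 L; the sum is limited to 2 decimal places (4 s.f.).
Carrying full precision, 34.666 × 0.46523 = 16.12766318 L; 0.46523 has 5 s.f., so the result keeps min(4, 5) = 4 s.f.
Rounded to 4 significant figures: 16.13 L.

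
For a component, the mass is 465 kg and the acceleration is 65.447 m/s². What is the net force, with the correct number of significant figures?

net force = 465 kg × 65.447 m/s² = 30432.855 N.
465 has 3 significant figures; 65.447 has 5.
Division/multiplication keeps the fewest: 3 significant figures.
Rounded: 3.04 × 10^4 N.

3.04 × 10^4 N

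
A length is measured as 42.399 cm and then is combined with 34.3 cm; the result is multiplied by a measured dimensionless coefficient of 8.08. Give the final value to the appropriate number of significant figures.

42.399 cm + 34.3 cm = 76.699 cm; the sum is limited to 1 decimal place (3 s.f.).
Carrying full precision, 76.699 × 8.08 = 619.72792 cm; 8.08 has 3 s.f., so the result keeps min(3, 3) = 3 s.f.
Rounded to 3 significant figures: 6.20 × 10² cm.

6.20 × 10² cm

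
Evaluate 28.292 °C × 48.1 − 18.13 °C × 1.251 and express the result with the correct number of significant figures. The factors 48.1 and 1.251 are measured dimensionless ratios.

1.34 × 10³ °C

28.292 × 48.1 = 1360.8452 → 1.36 × 10³ °C (3 s.f., last digit at the 10^1 place).
18.13 × 1.251 = 22.68063 → 22.68 °C (4 s.f., last digit at the 10^-2 place).
Difference: 1338.16457 °C; keep the coarser place, 10^1.
Result: 1.34 × 10³ °C.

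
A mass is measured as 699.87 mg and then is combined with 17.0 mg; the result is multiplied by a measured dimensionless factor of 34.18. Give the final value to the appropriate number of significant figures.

2.450 × 10^4 mg

699.87 mg + 17.0 mg = 716.87 mg; the sum is limited to 1 decimal place (4 s.f.).
Carrying full precision, 716.87 × 34.18 = 24502.6166 mg; 34.18 has 4 s.f., so the result keeps min(4, 4) = 4 s.f.
Rounded to 4 significant figures: 2.450 × 10^4 mg.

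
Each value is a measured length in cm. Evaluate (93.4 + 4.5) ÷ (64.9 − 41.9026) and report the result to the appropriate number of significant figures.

4.26

93.4 + 4.5 = 97.9, limited to 1 d.p. → 3 s.f.; 64.9 − 41.9026 = 22.9974, limited to 1 d.p. → 3 s.f.
Carrying full precision, 97.9 ÷ 22.9974 = 4.25700296555…; keep min(3, 3) = 3 s.f.
Rounded to 3 significant figures: 4.26.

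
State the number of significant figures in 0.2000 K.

4

0.2000: leading zeros are not significant; trailing zeros after a decimal point are significant.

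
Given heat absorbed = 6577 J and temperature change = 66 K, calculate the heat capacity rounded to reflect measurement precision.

1.0 × 10² J/K

heat capacity = 6577 J ÷ 66 K = 99.6515151515… J/K.
6577 has 4 significant figures; 66 has 2.
Division/multiplication keeps the fewest: 2 significant figures.
Rounded: 1.0 × 10² J/K.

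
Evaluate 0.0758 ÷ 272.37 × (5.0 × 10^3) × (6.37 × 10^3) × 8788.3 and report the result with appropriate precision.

7.8 × 10^7

0.0758 ÷ 272.37 × (5.0 × 10^3) × (6.37 × 10^3) × 8788.3 = 77897630.0951…
Multiplication/division keeps the fewest significant figures: 0.0758 → 3 s.f., 272.37 → 5 s.f., 5.0 × 10^3 → 2 s.f., 6.37 × 10^3 → 3 s.f., 8788.3 → 5 s.f.; limit is 2.
Rounded to 2 significant figures: 7.8 × 10^7.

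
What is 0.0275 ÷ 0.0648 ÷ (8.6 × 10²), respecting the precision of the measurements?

0.0275 ÷ 0.0648 ÷ (8.6 × 10²) = 0.000493468274476…
Multiplication/division keeps the fewest significant figures: 0.0275 → 3 s.f., 0.0648 → 3 s.f., 8.6 × 10² → 2 s.f.; limit is 2.
Rounded to 2 significant figures: 4.9 × 10⁻⁴.

4.9 × 10⁻⁴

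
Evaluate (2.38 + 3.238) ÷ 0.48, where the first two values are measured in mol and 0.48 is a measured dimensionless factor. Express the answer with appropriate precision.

2.38 mol + 3.238 mol = 5.618 mol; the sum is limited to 2 decimal places (3 s.f.).
Carrying full precision, 5.618 ÷ 0.48 = 11.7041666667… mol; 0.48 has 2 s.f., so the result keeps min(3, 2) = 2 s.f.
Rounded to 2 significant figures: 12 mol.

12 mol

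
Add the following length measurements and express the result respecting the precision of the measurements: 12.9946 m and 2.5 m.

12.9946 m + 2.5 m = 15.4946 m.
Addition/subtraction keeps the fewest decimal places: 12.9946 → 4 decimal places, 2.5 → 1 decimal place; limit is 1.
Rounded to 1 decimal place: 15.5 m.

15.5 m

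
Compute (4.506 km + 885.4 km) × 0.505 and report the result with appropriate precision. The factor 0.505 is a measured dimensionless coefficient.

4.506 km + 885.4 km = 889.906 km; the sum is limited to 1 decimal place (4 s.f.).
Carrying full precision, 889.906 × 0.505 = 449.40253 km; 0.505 has 3 s.f., so the result keeps min(4, 3) = 3 s.f.
Rounded to 3 significant figures: 449 km.

449 km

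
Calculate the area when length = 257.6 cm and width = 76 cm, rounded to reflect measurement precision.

area = 257.6 cm × 76 cm = 19577.6 cm².
257.6 has 4 significant figures; 76 has 2.
Division/multiplication keeps the fewest: 2 significant figures.
Rounded: 2.0 × 10⁴ cm².

2.0 × 10⁴ cm²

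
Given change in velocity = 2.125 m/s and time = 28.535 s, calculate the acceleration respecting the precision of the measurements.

acceleration = 2.125 m/s ÷ 28.535 s = 0.0744699491852… m/s².
2.125 has 4 significant figures; 28.535 has 5.
Division/multiplication keeps the fewest: 4 significant figures.
Rounded: 0.07447 m/s².

0.07447 m/s²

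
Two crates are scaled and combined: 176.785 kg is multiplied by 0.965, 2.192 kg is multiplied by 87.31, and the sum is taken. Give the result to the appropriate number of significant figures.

176.785 × 0.965 = 170.597525 → 171 kg (3 s.f., last digit at the 10^0 place).
2.192 × 87.31 = 191.38352 → 191.4 kg (4 s.f., last digit at the 10^-1 place).
Sum: 361.981045 kg; keep the coarser place, 10^0.
Result: 362 kg.

362 kg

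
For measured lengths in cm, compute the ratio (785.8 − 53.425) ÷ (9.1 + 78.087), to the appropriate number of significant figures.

8.40

785.8 − 53.425 = 732.375, limited to 1 d.p. → 4 s.f.; 9.1 + 78.087 = 87.187, limited to 1 d.p. → 3 s.f.
Carrying full precision, 732.375 ÷ 87.187 = 8.40004817232…; keep min(4, 3) = 3 s.f.
Rounded to 3 significant figures: 8.40.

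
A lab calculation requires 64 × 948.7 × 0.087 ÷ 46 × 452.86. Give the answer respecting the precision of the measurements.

5.2 × 10⁴

64 × 948.7 × 0.087 ÷ 46 × 452.86 = 52003.7016125…
Multiplication/division keeps the fewest significant figures: 64 → 2 s.f., 948.7 → 4 s.f., 0.087 → 2 s.f., 46 → 2 s.f., 452.86 → 5 s.f.; limit is 2.
Rounded to 2 significant figures: 5.2 × 10⁴.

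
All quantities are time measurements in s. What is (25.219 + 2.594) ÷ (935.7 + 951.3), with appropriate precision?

25.219 + 2.594 = 27.813, limited to 3 d.p. → 5 s.f.; 935.7 + 951.3 = 1887.0, limited to 1 d.p. → 5 s.f.
Carrying full precision, 27.813 ÷ 1887.0 = 0.0147392686804…; keep min(5, 5) = 5 s.f.
Rounded to 5 significant figures: 0.014739.

0.014739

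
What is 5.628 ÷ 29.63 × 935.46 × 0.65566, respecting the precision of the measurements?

5.628 ÷ 29.63 × 935.46 × 0.65566 = 116.500113529…
Multiplication/division keeps the fewest significant figures: 5.628 → 4 s.f., 29.63 → 4 s.f., 935.46 → 5 s.f., 0.65566 → 5 s.f.; limit is 4.
Rounded to 4 significant figures: 116.5.

116.5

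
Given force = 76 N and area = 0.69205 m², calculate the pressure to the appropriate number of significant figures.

pressure = 76 N ÷ 0.69205 m² = 109.818654721… Pa.
76 has 2 significant figures; 0.69205 has 5.
Division/multiplication keeps the fewest: 2 significant figures.
Rounded: 1.1 × 10^2 Pa.

1.1 × 10^2 Pa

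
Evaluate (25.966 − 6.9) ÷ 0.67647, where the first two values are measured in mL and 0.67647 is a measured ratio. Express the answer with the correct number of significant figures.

28.2 mL

25.966 mL − 6.9 mL = 19.066 mL; the difference is limited to 1 decimal place (3 s.f.).
Carrying full precision, 19.066 ÷ 0.67647 = 28.1845462474… mL; 0.67647 has 5 s.f., so the result keeps min(3, 5) = 3 s.f.
Rounded to 3 significant figures: 28.2 mL.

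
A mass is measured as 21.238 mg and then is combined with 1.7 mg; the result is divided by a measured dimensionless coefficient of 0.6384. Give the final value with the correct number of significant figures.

21.238 mg + 1.7 mg = 22.938 mg; the sum is limited to 1 decimal place (3 s.f.).
Carrying full precision, 22.938 ÷ 0.6384 = 35.9304511278… mg; 0.6384 has 4 s.f., so the result keeps min(3, 4) = 3 s.f.
Rounded to 3 significant figures: 35.9 mg.

35.9 mg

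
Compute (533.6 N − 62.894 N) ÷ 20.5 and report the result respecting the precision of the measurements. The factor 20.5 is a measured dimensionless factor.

23.0 N

533.6 N − 62.894 N = 470.706 N; the difference is limited to 1 decimal place (4 s.f.).
Carrying full precision, 470.706 ÷ 20.5 = 22.9612682927… N; 20.5 has 3 s.f., so the result keeps min(4, 3) = 3 s.f.
Rounded to 3 significant figures: 23.0 N.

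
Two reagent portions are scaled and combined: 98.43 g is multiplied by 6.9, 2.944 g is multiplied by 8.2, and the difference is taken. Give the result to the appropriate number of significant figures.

6.6 × 10² g

98.43 × 6.9 = 679.167 → 6.8 × 10² g (2 s.f., last digit at the 10^1 place).
2.944 × 8.2 = 24.1408 → 24 g (2 s.f., last digit at the 10^0 place).
Difference: 655.0262 g; keep the coarser place, 10^1.
Result: 6.6 × 10² g.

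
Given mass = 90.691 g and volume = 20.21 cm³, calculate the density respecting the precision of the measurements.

4.487 g/cm³

density = 90.691 g ÷ 20.21 cm³ = 4.48743196437… g/cm³.
90.691 has 5 significant figures; 20.21 has 4.
Division/multiplication keeps the fewest: 4 significant figures.
Rounded: 4.487 g/cm³.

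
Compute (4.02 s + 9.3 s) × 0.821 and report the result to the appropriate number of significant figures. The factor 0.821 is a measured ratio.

10.9 s

4.02 s + 9.3 s = 13.32 s; the sum is limited to 1 decimal place (3 s.f.).
Carrying full precision, 13.32 × 0.821 = 10.93572 s; 0.821 has 3 s.f., so the result keeps min(3, 3) = 3 s.f.
Rounded to 3 significant figures: 10.9 s.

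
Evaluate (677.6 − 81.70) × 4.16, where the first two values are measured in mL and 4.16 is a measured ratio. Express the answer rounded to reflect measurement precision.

677.6 mL − 81.70 mL = 595.90 mL; the difference is limited to 1 decimal place (4 s.f.).
Carrying full precision, 595.90 × 4.16 = 2478.944 mL; 4.16 has 3 s.f., so the result keeps min(4, 3) = 3 s.f.
Rounded to 3 significant figures: 2.48 × 10³ mL.

2.48 × 10³ mL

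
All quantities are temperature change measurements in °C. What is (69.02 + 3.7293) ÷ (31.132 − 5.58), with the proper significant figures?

2.847

69.02 + 3.7293 = 72.7493, limited to 2 d.p. → 4 s.f.; 31.132 − 5.58 = 25.552, limited to 2 d.p. → 4 s.f.
Carrying full precision, 72.7493 ÷ 25.552 = 2.84710785848…; keep min(4, 4) = 4 s.f.
Rounded to 4 significant figures: 2.847.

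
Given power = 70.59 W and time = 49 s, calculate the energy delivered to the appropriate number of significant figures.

energy delivered = 70.59 W × 49 s = 3458.91 J.
70.59 has 4 significant figures; 49 has 2.
Division/multiplication keeps the fewest: 2 significant figures.
Rounded: 3.5 × 10³ J.

3.5 × 10³ J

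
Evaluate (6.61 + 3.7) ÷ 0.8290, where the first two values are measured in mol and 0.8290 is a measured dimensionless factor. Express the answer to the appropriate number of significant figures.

6.61 mol + 3.7 mol = 10.31 mol; the sum is limited to 1 decimal place (3 s.f.).
Carrying full precision, 10.31 ÷ 0.8290 = 12.4366706876… mol; 0.8290 has 4 s.f., so the result keeps min(3, 4) = 3 s.f.
Rounded to 3 significant figures: 12.4 mol.

12.4 mol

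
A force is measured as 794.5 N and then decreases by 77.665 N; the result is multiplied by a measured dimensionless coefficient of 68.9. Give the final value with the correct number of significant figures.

794.5 N − 77.665 N = 716.835 N; the difference is limited to 1 decimal place (4 s.f.).
Carrying full precision, 716.835 × 68.9 = 49389.9315 N; 68.9 has 3 s.f., so the result keeps min(4, 3) = 3 s.f.
Rounded to 3 significant figures: 4.94 × 10⁴ N.

4.94 × 10⁴ N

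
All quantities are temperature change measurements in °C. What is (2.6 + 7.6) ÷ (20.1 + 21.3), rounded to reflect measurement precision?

2.6 + 7.6 = 10.2, limited to 1 d.p. → 3 s.f.; 20.1 + 21.3 = 41.4, limited to 1 d.p. → 3 s.f.
Carrying full precision, 10.2 ÷ 41.4 = 0.246376811594…; keep min(3, 3) = 3 s.f.
Rounded to 3 significant figures: 0.246.

0.246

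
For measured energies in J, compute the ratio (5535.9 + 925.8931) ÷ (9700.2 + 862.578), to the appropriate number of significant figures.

0.61175

5535.9 + 925.8931 = 6461.7931, limited to 1 d.p. → 5 s.f.; 9700.2 + 862.578 = 10562.778, limited to 1 d.p. → 6 s.f.
Carrying full precision, 6461.7931 ÷ 10562.778 = 0.611751293078…; keep min(5, 6) = 5 s.f.
Rounded to 5 significant figures: 0.61175.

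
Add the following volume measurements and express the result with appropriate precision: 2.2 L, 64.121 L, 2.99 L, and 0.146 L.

2.2 L + 64.121 L + 2.99 L + 0.146 L = 69.457 L.
Addition/subtraction keeps the fewest decimal places: 2.2 → 1 decimal place, 64.121 → 3 decimal places, 2.99 → 2 decimal places, 0.146 → 3 decimal places; limit is 1.
Rounded to 1 decimal place: 69.5 L.

69.5 L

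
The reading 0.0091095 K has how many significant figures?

0.0091095: leading zeros are not significant; zeros between nonzero digits are significant.

5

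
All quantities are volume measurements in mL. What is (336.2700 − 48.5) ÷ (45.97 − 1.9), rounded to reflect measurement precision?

6.53

336.2700 − 48.5 = 287.7700, limited to 1 d.p. → 4 s.f.; 45.97 − 1.9 = 44.07, limited to 1 d.p. → 3 s.f.
Carrying full precision, 287.7700 ÷ 44.07 = 6.52983889267…; keep min(4, 3) = 3 s.f.
Rounded to 3 significant figures: 6.53.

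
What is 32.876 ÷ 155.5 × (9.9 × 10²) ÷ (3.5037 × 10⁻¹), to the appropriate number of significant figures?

6.0 × 10²

32.876 ÷ 155.5 × (9.9 × 10²) ÷ (3.5037 × 10⁻¹) = 597.388502572…
Multiplication/division keeps the fewest significant figures: 32.876 → 5 s.f., 155.5 → 4 s.f., 9.9 × 10² → 2 s.f., 3.5037 × 10⁻¹ → 5 s.f.; limit is 2.
Rounded to 2 significant figures: 6.0 × 10².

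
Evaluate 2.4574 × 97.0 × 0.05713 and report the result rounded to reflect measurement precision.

2.4574 × 97.0 × 0.05713 = 13.617952414
Multiplication/division keeps the fewest significant figures: 2.4574 → 5 s.f., 97.0 → 3 s.f., 0.05713 → 4 s.f.; limit is 3.
Rounded to 3 significant figures: 13.6.

13.6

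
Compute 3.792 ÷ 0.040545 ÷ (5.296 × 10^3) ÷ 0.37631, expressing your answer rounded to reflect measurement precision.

4.693 × 10^-2

3.792 ÷ 0.040545 ÷ (5.296 × 10^3) ÷ 0.37631 = 0.0469285664855…
Multiplication/division keeps the fewest significant figures: 3.792 → 4 s.f., 0.040545 → 5 s.f., 5.296 × 10^3 → 4 s.f., 0.37631 → 5 s.f.; limit is 4.
Rounded to 4 significant figures: 4.693 × 10^-2.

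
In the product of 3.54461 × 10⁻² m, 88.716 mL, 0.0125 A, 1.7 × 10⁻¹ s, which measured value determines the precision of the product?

3.54461 × 10⁻² m → 6 s.f.; 88.716 mL → 5 s.f.; 0.0125 A → 3 s.f.; 1.7 × 10⁻¹ s → 2 s.f.
The fewest is 2 significant figures, from 1.7 × 10⁻¹ s.

1.7 × 10⁻¹ s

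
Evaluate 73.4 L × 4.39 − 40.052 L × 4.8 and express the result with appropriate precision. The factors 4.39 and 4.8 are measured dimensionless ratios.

73.4 × 4.39 = 322.226 → 3.22 × 10^2 L (3 s.f., last digit at the 10^0 place).
40.052 × 4.8 = 192.2496 → 1.9 × 10^2 L (2 s.f., last digit at the 10^1 place).
Difference: 129.9764 L; keep the coarser place, 10^1.
Result: 1.3 × 10^2 L.

1.3 × 10^2 L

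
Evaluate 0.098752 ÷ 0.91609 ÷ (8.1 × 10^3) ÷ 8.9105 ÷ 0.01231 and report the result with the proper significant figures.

0.098752 ÷ 0.91609 ÷ (8.1 × 10^3) ÷ 8.9105 ÷ 0.01231 = 0.000121328439344…
Multiplication/division keeps the fewest significant figures: 0.098752 → 5 s.f., 0.91609 → 5 s.f., 8.1 × 10^3 → 2 s.f., 8.9105 → 5 s.f., 0.01231 → 4 s.f.; limit is 2.
Rounded to 2 significant figures: 1.2 × 10^-4.

1.2 × 10^-4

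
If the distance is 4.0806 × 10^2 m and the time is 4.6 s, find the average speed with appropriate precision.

89 m/s

average speed = 4.0806 × 10^2 m ÷ 4.6 s = 88.7086956522… m/s.
4.0806 × 10^2 has 5 significant figures; 4.6 has 2.
Division/multiplication keeps the fewest: 2 significant figures.
Rounded: 89 m/s.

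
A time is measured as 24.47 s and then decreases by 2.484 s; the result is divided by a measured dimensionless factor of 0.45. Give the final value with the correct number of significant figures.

24.47 s − 2.484 s = 21.986 s; the difference is limited to 2 decimal places (4 s.f.).
Carrying full precision, 21.986 ÷ 0.45 = 48.8577777778… s; 0.45 has 2 s.f., so the result keeps min(4, 2) = 2 s.f.
Rounded to 2 significant figures: 49 s.

49 s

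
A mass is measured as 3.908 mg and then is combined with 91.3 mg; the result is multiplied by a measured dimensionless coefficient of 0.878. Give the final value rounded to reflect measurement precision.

3.908 mg + 91.3 mg = 95.208 mg; the sum is limited to 1 decimal place (3 s.f.).
Carrying full precision, 95.208 × 0.878 = 83.592624 mg; 0.878 has 3 s.f., so the result keeps min(3, 3) = 3 s.f.
Rounded to 3 significant figures: 83.6 mg.

83.6 mg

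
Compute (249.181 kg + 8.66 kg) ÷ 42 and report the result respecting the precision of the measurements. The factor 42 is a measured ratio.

6.1 kg

249.181 kg + 8.66 kg = 257.841 kg; the sum is limited to 2 decimal places (5 s.f.).
Carrying full precision, 257.841 ÷ 42 = 6.13907142857… kg; 42 has 2 s.f., so the result keeps min(5, 2) = 2 s.f.
Rounded to 2 significant figures: 6.1 kg.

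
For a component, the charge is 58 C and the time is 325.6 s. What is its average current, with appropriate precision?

0.18 A

average current = 58 C ÷ 325.6 s = 0.178132678133… A.
58 has 2 significant figures; 325.6 has 4.
Division/multiplication keeps the fewest: 2 significant figures.
Rounded: 0.18 A.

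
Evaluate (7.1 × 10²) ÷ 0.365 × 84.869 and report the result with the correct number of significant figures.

(7.1 × 10²) ÷ 0.365 × 84.869 = 165087.643836…
Multiplication/division keeps the fewest significant figures: 7.1 × 10² → 2 s.f., 0.365 → 3 s.f., 84.869 → 5 s.f.; limit is 2.
Rounded to 2 significant figures: 1.7 × 10⁵.

1.7 × 10⁵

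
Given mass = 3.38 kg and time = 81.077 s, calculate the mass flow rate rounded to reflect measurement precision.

0.0417 kg/s

mass flow rate = 3.38 kg ÷ 81.077 s = 0.0416887650012… kg/s.
3.38 has 3 significant figures; 81.077 has 5.
Division/multiplication keeps the fewest: 3 significant figures.
Rounded: 0.0417 kg/s.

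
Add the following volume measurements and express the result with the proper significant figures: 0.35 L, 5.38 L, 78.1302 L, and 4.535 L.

88.40 L

0.35 L + 5.38 L + 78.1302 L + 4.535 L = 88.3952 L.
Addition/subtraction keeps the fewest decimal places: 0.35 → 2 decimal places, 5.38 → 2 decimal places, 78.1302 → 4 decimal places, 4.535 → 3 decimal places; limit is 2.
Rounded to 2 decimal places: 88.40 L.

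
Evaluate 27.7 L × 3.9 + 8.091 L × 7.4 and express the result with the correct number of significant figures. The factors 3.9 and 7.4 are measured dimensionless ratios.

27.7 × 3.9 = 108.03 → 1.1 × 10^2 L (2 s.f., last digit at the 10^1 place).
8.091 × 7.4 = 59.8734 → 6.0 × 10^1 L (2 s.f., last digit at the 10^0 place).
Sum: 167.9034 L; keep the coarser place, 10^1.
Result: 1.7 × 10^2 L.

1.7 × 10^2 L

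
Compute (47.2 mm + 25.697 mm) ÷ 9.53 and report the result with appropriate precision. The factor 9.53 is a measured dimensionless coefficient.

47.2 mm + 25.697 mm = 72.897 mm; the sum is limited to 1 decimal place (3 s.f.).
Carrying full precision, 72.897 ÷ 9.53 = 7.64921301154… mm; 9.53 has 3 s.f., so the result keeps min(3, 3) = 3 s.f.
Rounded to 3 significant figures: 7.65 mm.

7.65 mm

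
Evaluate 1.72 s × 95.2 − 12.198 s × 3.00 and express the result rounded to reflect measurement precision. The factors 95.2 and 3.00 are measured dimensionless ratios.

1.72 × 95.2 = 163.744 → 164 s (3 s.f., last digit at the 10^0 place).
12.198 × 3.00 = 36.594 → 36.6 s (3 s.f., last digit at the 10^-1 place).
Difference: 127.15 s; keep the coarser place, 10^0.
Result: 127 s.

127 s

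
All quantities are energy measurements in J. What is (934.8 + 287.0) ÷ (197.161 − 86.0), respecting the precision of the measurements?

934.8 + 287.0 = 1221.8, limited to 1 d.p. → 5 s.f.; 197.161 − 86.0 = 111.161, limited to 1 d.p. → 4 s.f.
Carrying full precision, 1221.8 ÷ 111.161 = 10.991264922…; keep min(5, 4) = 4 s.f.
Rounded to 4 significant figures: 10.99.

10.99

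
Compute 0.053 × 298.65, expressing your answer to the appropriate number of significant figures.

0.053 × 298.65 = 15.82845
Multiplication/division keeps the fewest significant figures: 0.053 → 2 s.f., 298.65 → 5 s.f.; limit is 2.
Rounded to 2 significant figures: 16.

16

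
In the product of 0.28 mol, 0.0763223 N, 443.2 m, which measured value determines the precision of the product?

0.28 mol → 2 s.f.; 0.0763223 N → 6 s.f.; 443.2 m → 4 s.f.
The fewest is 2 significant figures, from 0.28 mol.

0.28 mol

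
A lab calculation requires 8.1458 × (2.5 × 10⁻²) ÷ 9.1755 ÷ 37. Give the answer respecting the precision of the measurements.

6.0 × 10⁻⁴

8.1458 × (2.5 × 10⁻²) ÷ 9.1755 ÷ 37 = 0.000599849481654…
Multiplication/division keeps the fewest significant figures: 8.1458 → 5 s.f., 2.5 × 10⁻² → 2 s.f., 9.1755 → 5 s.f., 37 → 2 s.f.; limit is 2.
Rounded to 2 significant figures: 6.0 × 10⁻⁴.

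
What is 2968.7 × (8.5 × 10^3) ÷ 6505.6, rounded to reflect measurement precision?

3.9 × 10^3

2968.7 × (8.5 × 10^3) ÷ 6505.6 = 3878.80441466…
Multiplication/division keeps the fewest significant figures: 2968.7 → 5 s.f., 8.5 × 10^3 → 2 s.f., 6505.6 → 5 s.f.; limit is 2.
Rounded to 2 significant figures: 3.9 × 10^3.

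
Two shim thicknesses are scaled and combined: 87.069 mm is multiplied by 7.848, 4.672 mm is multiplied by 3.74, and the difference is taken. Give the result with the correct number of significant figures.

665.8 mm

87.069 × 7.848 = 683.317512 → 683.3 mm (4 s.f., last digit at the 10^-1 place).
4.672 × 3.74 = 17.47328 → 17.5 mm (3 s.f., last digit at the 10^-1 place).
Difference: 665.844232 mm; keep the coarser place, 10^-1.
Result: 665.8 mm.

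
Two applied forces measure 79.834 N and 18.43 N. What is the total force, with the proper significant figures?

98.26 N

79.834 N + 18.43 N = 98.264 N.
Addition/subtraction keeps the fewest decimal places: 79.834 → 3 decimal places, 18.43 → 2 decimal places; limit is 2.
Rounded to 2 decimal places: 98.26 N.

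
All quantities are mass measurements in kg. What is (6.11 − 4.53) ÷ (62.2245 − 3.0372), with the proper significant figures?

0.0267

6.11 − 4.53 = 1.58, limited to 2 d.p. → 3 s.f.; 62.2245 − 3.0372 = 59.1873, limited to 4 d.p. → 6 s.f.
Carrying full precision, 1.58 ÷ 59.1873 = 0.0266949159701…; keep min(3, 6) = 3 s.f.
Rounded to 3 significant figures: 0.0267.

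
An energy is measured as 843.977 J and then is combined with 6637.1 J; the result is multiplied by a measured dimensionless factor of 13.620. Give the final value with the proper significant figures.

843.977 J + 6637.1 J = 7481.077 J; the sum is limited to 1 decimal place (5 s.f.).
Carrying full precision, 7481.077 × 13.620 = 101892.26874 J; 13.620 has 5 s.f., so the result keeps min(5, 5) = 5 s.f.
Rounded to 5 significant figures: 1.0189 × 10⁵ J.

1.0189 × 10⁵ J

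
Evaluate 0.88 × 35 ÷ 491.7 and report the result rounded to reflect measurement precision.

0.063

0.88 × 35 ÷ 491.7 = 0.0626398210291…
Multiplication/division keeps the fewest significant figures: 0.88 → 2 s.f., 35 → 2 s.f., 491.7 → 4 s.f.; limit is 2.
Rounded to 2 significant figures: 0.063.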